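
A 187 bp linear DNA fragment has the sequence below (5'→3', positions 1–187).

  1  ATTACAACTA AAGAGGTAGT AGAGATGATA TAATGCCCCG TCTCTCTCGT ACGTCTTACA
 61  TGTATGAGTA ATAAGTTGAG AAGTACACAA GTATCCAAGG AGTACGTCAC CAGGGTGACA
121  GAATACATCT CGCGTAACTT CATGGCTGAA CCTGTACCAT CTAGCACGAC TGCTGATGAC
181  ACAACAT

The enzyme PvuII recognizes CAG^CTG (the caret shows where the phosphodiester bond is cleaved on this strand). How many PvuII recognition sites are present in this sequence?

No occurrence of CAGCTG is present in the sequence.
PvuII does not cut: 0 sites.

0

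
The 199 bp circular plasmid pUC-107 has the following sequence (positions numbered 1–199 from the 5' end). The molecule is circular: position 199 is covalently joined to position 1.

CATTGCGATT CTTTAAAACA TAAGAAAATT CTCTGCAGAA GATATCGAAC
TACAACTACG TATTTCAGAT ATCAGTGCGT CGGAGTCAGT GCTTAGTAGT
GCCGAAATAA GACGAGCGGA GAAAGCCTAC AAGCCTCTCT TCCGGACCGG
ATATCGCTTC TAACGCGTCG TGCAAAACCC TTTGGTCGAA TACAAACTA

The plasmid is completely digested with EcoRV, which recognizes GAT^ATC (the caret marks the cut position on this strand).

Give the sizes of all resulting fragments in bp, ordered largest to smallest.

90, 82, 27 bp

EcoRV sites (GATATC) start at positions 41, 68, 150.
EcoRV cuts after base 3 of each site, so after positions 43, 70, 152.
Circular molecule, 3 cuts → 3 fragments:
  44–70 → 27 bp
  71–152 → 82 bp
  153–199 then 1–43 → 47 + 43 = 90 bp
Sorted largest to smallest: 90, 82, 27 bp.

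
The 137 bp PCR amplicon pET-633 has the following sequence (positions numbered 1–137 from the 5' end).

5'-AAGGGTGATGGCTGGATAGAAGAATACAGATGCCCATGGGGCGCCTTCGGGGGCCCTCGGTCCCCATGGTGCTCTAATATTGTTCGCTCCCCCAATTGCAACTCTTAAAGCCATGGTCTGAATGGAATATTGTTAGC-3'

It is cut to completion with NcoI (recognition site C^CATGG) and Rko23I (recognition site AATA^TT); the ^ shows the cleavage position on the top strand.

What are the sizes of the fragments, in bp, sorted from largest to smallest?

NcoI sites (CCATGG) start at positions 34, 64, 111.
NcoI cuts after the first base of each site, so after positions 34, 64, 111.
Rko23I sites (AATATT) start at positions 76, 126.
Rko23I cuts after base 4 of each site, so after positions 79, 129.
Combined cut positions: 34, 64, 79, 111, 129.
Linear molecule, 5 cuts → 6 fragments:
  1–34 → 34 bp
  35–64 → 30 bp
  65–79 → 15 bp
  80–111 → 32 bp
  112–129 → 18 bp
  130–137 → 8 bp
Sorted largest to smallest: 34, 32, 30, 18, 15, 8 bp.

34, 32, 30, 18, 15, 8 bp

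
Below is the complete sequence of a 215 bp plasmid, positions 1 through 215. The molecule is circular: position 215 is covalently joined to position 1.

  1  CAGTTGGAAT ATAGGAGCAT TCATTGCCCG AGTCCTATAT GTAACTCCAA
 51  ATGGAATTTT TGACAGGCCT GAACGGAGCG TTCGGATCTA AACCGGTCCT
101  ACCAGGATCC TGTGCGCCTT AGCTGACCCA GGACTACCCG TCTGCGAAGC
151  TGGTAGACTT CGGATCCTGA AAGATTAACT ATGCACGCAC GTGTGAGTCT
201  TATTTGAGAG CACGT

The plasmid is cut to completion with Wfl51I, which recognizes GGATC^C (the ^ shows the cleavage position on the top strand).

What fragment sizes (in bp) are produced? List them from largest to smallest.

158, 57 bp

Wfl51I sites (GGATCC) start at positions 105, 162.
Wfl51I cuts after base 5 of each site (before the last base), so after positions 109, 166.
Circular molecule, 2 cuts → 2 fragments:
  110–166 → 57 bp
  167–215 then 1–109 → 49 + 109 = 158 bp
Sorted largest to smallest: 158, 57 bp.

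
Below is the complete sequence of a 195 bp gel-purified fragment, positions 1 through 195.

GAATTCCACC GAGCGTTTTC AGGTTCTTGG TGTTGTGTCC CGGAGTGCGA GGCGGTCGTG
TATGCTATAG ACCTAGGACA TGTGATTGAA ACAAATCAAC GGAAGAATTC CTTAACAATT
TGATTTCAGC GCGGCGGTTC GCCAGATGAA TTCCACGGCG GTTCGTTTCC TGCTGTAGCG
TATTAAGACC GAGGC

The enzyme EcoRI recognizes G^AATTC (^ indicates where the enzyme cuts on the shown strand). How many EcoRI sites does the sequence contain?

3

GAATTC occurs starting at positions 1, 105, 148.
EcoRI cuts at 3 sites.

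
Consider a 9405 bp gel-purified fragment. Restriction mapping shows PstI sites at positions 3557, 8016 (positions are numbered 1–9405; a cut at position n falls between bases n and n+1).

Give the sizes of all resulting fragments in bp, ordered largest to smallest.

4459, 3557, 1389 bp

Linear molecule, 2 cuts → 3 fragments:
  3557 − 0 = 3557 bp
  8016 − 3557 = 4459 bp
  9405 − 8016 = 1389 bp
Sorted largest to smallest: 4459, 3557, 1389 bp.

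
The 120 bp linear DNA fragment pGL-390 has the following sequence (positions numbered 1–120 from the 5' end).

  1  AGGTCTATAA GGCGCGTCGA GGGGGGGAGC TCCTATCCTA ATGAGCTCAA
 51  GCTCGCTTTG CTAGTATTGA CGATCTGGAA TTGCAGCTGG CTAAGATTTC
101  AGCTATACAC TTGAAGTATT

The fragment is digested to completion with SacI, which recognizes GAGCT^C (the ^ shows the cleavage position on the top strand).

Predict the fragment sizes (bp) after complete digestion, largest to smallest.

SacI sites (GAGCTC) start at positions 27, 43.
SacI cuts after base 5 of each site (before the last base), so after positions 31, 47.
Linear molecule, 2 cuts → 3 fragments:
  1–31 → 31 bp
  32–47 → 16 bp
  48–120 → 73 bp
Sorted largest to smallest: 73, 31, 16 bp.

73, 31, 16 bp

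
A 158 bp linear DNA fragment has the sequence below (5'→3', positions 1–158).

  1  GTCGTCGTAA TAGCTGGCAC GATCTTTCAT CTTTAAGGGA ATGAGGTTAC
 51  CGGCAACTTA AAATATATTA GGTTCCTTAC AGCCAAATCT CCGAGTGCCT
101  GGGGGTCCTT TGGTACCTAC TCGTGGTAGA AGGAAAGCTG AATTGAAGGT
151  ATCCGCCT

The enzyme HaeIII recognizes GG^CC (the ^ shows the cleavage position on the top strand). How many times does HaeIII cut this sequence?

0

No occurrence of GGCC is present in the sequence.
HaeIII does not cut: 0 sites.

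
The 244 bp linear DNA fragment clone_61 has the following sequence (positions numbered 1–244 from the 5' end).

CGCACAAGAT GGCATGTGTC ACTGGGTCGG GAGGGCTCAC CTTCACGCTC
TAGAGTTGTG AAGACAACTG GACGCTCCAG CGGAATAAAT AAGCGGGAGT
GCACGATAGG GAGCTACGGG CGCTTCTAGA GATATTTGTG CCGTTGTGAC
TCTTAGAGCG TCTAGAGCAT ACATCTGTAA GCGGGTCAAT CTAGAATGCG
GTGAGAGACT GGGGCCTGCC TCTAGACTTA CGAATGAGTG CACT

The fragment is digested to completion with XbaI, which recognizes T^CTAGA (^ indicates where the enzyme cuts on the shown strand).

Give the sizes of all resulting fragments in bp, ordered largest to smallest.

XbaI sites (TCTAGA) start at positions 49, 125, 161, 190, 221.
XbaI cuts after the first base of each site, so after positions 49, 125, 161, 190, 221.
Linear molecule, 5 cuts → 6 fragments:
  1–49 → 49 bp
  50–125 → 76 bp
  126–161 → 36 bp
  162–190 → 29 bp
  191–221 → 31 bp
  222–244 → 23 bp
Sorted largest to smallest: 76, 49, 36, 31, 29, 23 bp.

76, 49, 36, 31, 29, 23 bp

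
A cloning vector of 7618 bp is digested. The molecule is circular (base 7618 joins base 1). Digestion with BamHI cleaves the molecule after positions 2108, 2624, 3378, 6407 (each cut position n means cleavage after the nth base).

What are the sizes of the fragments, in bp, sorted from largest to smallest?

Circular molecule, 4 cuts → 4 fragments:
  2624 − 2108 = 516 bp
  3378 − 2624 = 754 bp
  6407 − 3378 = 3029 bp
  wrap: 7618 − 6407 + 2108 = 3319 bp
Sorted largest to smallest: 3319, 3029, 754, 516 bp.

3319, 3029, 754, 516 bp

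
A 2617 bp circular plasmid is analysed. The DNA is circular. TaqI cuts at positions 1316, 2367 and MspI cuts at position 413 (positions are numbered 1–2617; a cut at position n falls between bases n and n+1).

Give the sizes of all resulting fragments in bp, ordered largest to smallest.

1051, 903, 663 bp

Combined cut positions (sorted): 413, 1316, 2367.
Circular molecule, 3 cuts → 3 fragments:
  1316 − 413 = 903 bp
  2367 − 1316 = 1051 bp
  wrap: 2617 − 2367 + 413 = 663 bp
Sorted largest to smallest: 1051, 903, 663 bp.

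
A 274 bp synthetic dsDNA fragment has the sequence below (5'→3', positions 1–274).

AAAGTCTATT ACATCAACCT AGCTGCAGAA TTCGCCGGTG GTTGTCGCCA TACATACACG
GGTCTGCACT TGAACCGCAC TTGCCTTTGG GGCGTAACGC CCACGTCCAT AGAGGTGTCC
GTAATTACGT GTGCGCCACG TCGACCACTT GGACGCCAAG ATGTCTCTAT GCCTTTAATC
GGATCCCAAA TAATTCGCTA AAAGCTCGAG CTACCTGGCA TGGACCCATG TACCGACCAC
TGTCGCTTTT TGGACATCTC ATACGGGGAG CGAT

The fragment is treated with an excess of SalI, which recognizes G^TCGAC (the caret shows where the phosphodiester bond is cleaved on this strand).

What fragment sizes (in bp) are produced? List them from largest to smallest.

The SalI site (GTCGAC) starts at position 140.
SalI cuts after the first base of each site, so after position 140.
Linear molecule, 1 cut → 2 fragments:
  1–140 → 140 bp
  141–274 → 134 bp
Sorted largest to smallest: 140, 134 bp.

140, 134 bp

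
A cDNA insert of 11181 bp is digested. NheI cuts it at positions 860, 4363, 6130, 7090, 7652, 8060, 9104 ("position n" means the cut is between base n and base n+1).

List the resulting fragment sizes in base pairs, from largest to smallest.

Linear molecule, 7 cuts → 8 fragments:
  860 − 0 = 860 bp
  4363 − 860 = 3503 bp
  6130 − 4363 = 1767 bp
  7090 − 6130 = 960 bp
  7652 − 7090 = 562 bp
  8060 − 7652 = 408 bp
  9104 − 8060 = 1044 bp
  11181 − 9104 = 2077 bp
Sorted largest to smallest: 3503, 2077, 1767, 1044, 960, 860, 562, 408 bp.

3503, 2077, 1767, 1044, 960, 860, 562, 408 bp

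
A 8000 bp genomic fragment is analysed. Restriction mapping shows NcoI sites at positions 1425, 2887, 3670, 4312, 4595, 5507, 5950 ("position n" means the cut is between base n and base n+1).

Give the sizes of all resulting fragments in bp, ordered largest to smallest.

2050, 1462, 1425, 912, 783, 642, 443, 283 bp

Linear molecule, 7 cuts → 8 fragments:
  1425 − 0 = 1425 bp
  2887 − 1425 = 1462 bp
  3670 − 2887 = 783 bp
  4312 − 3670 = 642 bp
  4595 − 4312 = 283 bp
  5507 − 4595 = 912 bp
  5950 − 5507 = 443 bp
  8000 − 5950 = 2050 bp
Sorted largest to smallest: 2050, 1462, 1425, 912, 783, 642, 443, 283 bp.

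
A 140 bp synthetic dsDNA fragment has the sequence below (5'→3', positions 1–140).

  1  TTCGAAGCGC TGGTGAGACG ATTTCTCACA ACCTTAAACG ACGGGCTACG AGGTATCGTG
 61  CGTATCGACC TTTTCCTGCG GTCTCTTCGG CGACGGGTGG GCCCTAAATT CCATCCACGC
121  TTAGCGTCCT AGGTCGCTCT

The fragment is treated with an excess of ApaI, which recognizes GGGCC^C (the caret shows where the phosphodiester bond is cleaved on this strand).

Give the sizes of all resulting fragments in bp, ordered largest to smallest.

The ApaI site (GGGCCC) starts at position 99.
ApaI cuts after base 5 of each site (before the last base), so after position 103.
Linear molecule, 1 cut → 2 fragments:
  1–103 → 103 bp
  104–140 → 37 bp
Sorted largest to smallest: 103, 37 bp.

103, 37 bp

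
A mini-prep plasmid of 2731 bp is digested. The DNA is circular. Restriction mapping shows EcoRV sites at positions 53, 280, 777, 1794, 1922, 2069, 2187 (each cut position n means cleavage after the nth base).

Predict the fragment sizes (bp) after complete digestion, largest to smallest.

1017, 597, 497, 227, 147, 128, 118 bp

Circular molecule, 7 cuts → 7 fragments:
  280 − 53 = 227 bp
  777 − 280 = 497 bp
  1794 − 777 = 1017 bp
  1922 − 1794 = 128 bp
  2069 − 1922 = 147 bp
  2187 − 2069 = 118 bp
  wrap: 2731 − 2187 + 53 = 597 bp
Sorted largest to smallest: 1017, 597, 497, 227, 147, 128, 118 bp.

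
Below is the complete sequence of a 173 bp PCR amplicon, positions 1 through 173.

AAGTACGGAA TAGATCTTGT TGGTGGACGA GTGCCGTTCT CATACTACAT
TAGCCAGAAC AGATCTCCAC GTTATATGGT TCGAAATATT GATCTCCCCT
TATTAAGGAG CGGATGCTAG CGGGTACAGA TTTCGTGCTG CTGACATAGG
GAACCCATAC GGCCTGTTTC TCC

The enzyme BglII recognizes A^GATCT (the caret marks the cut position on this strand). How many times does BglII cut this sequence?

AGATCT occurs starting at positions 12, 61.
BglII cuts at 2 sites.

2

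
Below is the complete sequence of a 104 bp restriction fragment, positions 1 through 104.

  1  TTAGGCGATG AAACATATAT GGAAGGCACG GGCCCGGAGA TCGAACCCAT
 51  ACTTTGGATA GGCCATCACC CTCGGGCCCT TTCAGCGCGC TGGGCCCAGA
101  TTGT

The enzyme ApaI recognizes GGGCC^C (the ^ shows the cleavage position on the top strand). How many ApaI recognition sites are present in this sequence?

3

GGGCCC occurs starting at positions 30, 74, 92.
ApaI cuts at 3 sites.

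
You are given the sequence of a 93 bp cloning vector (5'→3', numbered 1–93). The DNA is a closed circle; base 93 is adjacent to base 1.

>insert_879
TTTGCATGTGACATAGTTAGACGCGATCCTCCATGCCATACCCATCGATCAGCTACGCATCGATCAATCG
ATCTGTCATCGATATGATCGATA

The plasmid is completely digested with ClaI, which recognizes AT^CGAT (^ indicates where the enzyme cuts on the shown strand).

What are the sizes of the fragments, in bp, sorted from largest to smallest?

ClaI sites (ATCGAT) start at positions 44, 59, 67, 78, 87.
ClaI cuts after base 2 of each site, so after positions 45, 60, 68, 79, 88.
Circular molecule, 5 cuts → 5 fragments:
  46–60 → 15 bp
  61–68 → 8 bp
  69–79 → 11 bp
  80–88 → 9 bp
  89–93 then 1–45 → 5 + 45 = 50 bp
Sorted largest to smallest: 50, 15, 11, 9, 8 bp.

50, 15, 11, 9, 8 bp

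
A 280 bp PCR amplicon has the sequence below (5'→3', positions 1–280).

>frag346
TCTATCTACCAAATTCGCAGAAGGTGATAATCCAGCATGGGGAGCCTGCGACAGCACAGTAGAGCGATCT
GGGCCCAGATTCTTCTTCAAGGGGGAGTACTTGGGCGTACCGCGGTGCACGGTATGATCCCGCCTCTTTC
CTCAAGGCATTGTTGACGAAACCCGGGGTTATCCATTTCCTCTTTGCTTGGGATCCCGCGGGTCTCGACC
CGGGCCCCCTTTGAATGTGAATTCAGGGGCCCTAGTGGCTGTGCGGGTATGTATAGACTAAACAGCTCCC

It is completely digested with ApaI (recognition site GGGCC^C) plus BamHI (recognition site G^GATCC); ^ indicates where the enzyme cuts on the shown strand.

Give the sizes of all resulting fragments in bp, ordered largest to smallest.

ApaI sites (GGGCCC) start at positions 71, 212, 237.
ApaI cuts after base 5 of each site (before the last base), so after positions 75, 216, 241.
The BamHI site (GGATCC) starts at position 191.
BamHI cuts after the first base of each site, so after position 191.
Combined cut positions: 75, 191, 216, 241.
Linear molecule, 4 cuts → 5 fragments:
  1–75 → 75 bp
  76–191 → 116 bp
  192–216 → 25 bp
  217–241 → 25 bp
  242–280 → 39 bp
Sorted largest to smallest: 116, 75, 39, 25, 25 bp.

116, 75, 39, 25, 25 bp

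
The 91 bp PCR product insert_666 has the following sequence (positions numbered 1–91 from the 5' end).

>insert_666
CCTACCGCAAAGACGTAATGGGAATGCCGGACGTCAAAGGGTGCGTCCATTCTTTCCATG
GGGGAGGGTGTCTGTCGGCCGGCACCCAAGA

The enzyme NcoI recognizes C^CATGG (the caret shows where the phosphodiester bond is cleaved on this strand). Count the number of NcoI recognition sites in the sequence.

1

CCATGG occurs starting at position 56.
NcoI cuts at 1 site.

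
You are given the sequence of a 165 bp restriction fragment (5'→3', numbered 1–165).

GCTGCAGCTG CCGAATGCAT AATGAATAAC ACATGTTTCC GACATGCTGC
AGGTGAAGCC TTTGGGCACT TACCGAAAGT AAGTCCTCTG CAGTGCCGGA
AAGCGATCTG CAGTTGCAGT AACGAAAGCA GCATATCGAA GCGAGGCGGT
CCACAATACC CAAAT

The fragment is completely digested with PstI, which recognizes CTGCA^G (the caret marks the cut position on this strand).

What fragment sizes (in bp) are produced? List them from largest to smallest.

53, 45, 41, 20, 6 bp

PstI sites (CTGCAG) start at positions 2, 47, 88, 108.
PstI cuts after base 5 of each site (before the last base), so after positions 6, 51, 92, 112.
Linear molecule, 4 cuts → 5 fragments:
  1–6 → 6 bp
  7–51 → 45 bp
  52–92 → 41 bp
  93–112 → 20 bp
  113–165 → 53 bp
Sorted largest to smallest: 53, 45, 41, 20, 6 bp.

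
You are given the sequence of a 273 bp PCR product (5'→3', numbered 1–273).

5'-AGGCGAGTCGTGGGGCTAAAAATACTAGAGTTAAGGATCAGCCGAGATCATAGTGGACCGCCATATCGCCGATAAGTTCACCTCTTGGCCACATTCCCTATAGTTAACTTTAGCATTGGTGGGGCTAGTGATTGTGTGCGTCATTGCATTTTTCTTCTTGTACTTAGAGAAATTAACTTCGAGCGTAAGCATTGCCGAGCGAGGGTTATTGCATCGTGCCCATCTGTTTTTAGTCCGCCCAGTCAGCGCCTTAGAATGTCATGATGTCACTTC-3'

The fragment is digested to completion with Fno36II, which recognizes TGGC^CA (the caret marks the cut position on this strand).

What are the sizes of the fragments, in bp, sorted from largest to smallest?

184, 89 bp

The Fno36II site (TGGCCA) starts at position 86.
Fno36II cuts after base 4 of each site, so after position 89.
Linear molecule, 1 cut → 2 fragments:
  1–89 → 89 bp
  90–273 → 184 bp
Sorted largest to smallest: 184, 89 bp.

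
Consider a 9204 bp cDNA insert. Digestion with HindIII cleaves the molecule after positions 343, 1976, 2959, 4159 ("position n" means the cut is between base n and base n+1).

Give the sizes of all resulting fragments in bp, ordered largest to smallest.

5045, 1633, 1200, 983, 343 bp

Linear molecule, 4 cuts → 5 fragments:
  343 − 0 = 343 bp
  1976 − 343 = 1633 bp
  2959 − 1976 = 983 bp
  4159 − 2959 = 1200 bp
  9204 − 4159 = 5045 bp
Sorted largest to smallest: 5045, 1633, 1200, 983, 343 bp.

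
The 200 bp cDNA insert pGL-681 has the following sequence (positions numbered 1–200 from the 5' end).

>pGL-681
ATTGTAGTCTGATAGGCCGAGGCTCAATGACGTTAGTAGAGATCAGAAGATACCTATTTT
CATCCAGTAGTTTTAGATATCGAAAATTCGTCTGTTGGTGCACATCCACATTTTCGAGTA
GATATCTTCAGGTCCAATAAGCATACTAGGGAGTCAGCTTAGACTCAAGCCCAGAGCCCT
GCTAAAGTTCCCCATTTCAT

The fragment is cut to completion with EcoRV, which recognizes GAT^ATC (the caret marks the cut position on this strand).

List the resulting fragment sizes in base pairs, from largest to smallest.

EcoRV sites (GATATC) start at positions 76, 121.
EcoRV cuts after base 3 of each site, so after positions 78, 123.
Linear molecule, 2 cuts → 3 fragments:
  1–78 → 78 bp
  79–123 → 45 bp
  124–200 → 77 bp
Sorted largest to smallest: 78, 77, 45 bp.

78, 77, 45 bp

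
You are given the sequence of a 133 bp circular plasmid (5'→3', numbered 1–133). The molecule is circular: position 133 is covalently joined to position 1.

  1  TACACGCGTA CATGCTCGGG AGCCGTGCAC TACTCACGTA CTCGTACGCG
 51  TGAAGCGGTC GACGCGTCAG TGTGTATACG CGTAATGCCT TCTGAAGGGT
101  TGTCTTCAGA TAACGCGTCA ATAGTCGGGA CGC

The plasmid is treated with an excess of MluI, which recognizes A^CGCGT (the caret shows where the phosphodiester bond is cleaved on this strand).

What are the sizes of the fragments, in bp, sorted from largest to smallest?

MluI sites (ACGCGT) start at positions 4, 46, 62, 78, 113.
MluI cuts after the first base of each site, so after positions 4, 46, 62, 78, 113.
Circular molecule, 5 cuts → 5 fragments:
  5–46 → 42 bp
  47–62 → 16 bp
  63–78 → 16 bp
  79–113 → 35 bp
  114–133 then 1–4 → 20 + 4 = 24 bp
Sorted largest to smallest: 42, 35, 24, 16, 16 bp.

42, 35, 24, 16, 16 bp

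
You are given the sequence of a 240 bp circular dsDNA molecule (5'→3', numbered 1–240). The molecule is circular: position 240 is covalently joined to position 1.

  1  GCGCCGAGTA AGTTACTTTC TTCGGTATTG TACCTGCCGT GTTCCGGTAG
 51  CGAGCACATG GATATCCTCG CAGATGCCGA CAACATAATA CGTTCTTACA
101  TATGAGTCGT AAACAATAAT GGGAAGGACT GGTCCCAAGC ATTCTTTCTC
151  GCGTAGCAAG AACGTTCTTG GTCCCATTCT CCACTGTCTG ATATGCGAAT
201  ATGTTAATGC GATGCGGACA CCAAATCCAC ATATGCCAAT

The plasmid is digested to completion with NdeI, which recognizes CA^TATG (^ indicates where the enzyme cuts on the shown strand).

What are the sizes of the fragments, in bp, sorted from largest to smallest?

131, 109 bp

NdeI sites (CATATG) start at positions 99, 230.
NdeI cuts after base 2 of each site, so after positions 100, 231.
Circular molecule, 2 cuts → 2 fragments:
  101–231 → 131 bp
  232–240 then 1–100 → 9 + 100 = 109 bp
Sorted largest to smallest: 131, 109 bp.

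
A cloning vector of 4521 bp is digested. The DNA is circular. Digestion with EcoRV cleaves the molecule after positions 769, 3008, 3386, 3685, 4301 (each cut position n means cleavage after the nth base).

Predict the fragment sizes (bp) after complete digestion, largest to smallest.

2239, 989, 616, 378, 299 bp

Circular molecule, 5 cuts → 5 fragments:
  3008 − 769 = 2239 bp
  3386 − 3008 = 378 bp
  3685 − 3386 = 299 bp
  4301 − 3685 = 616 bp
  wrap: 4521 − 4301 + 769 = 989 bp
Sorted largest to smallest: 2239, 989, 616, 378, 299 bp.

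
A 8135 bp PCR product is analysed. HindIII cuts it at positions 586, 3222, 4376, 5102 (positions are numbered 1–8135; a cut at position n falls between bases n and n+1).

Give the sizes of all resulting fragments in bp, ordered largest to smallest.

3033, 2636, 1154, 726, 586 bp

Linear molecule, 4 cuts → 5 fragments:
  586 − 0 = 586 bp
  3222 − 586 = 2636 bp
  4376 − 3222 = 1154 bp
  5102 − 4376 = 726 bp
  8135 − 5102 = 3033 bp
Sorted largest to smallest: 3033, 2636, 1154, 726, 586 bp.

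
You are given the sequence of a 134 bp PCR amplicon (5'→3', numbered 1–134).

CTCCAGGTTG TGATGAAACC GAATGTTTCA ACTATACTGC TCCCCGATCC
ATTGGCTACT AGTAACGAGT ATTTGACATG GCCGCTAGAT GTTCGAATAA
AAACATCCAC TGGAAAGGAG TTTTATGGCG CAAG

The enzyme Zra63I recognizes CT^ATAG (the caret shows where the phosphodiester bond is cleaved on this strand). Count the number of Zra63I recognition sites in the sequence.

No occurrence of CTATAG is present in the sequence.
Zra63I does not cut: 0 sites.

0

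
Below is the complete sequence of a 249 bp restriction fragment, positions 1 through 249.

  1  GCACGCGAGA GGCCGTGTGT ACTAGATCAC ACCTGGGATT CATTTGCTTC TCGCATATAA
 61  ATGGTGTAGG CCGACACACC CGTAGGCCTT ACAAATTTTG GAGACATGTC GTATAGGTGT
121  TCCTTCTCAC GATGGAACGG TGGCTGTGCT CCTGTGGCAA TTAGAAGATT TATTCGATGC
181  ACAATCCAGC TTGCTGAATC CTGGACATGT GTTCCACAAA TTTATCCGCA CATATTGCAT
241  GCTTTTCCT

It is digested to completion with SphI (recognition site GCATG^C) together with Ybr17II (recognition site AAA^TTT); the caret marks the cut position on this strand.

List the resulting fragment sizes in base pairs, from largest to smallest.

The SphI site (GCATGC) starts at position 237.
SphI cuts after base 5 of each site (before the last base), so after position 241.
Ybr17II sites (AAATTT) start at positions 93, 218.
Ybr17II cuts after base 3 of each site, so after positions 95, 220.
Combined cut positions: 95, 220, 241.
Linear molecule, 3 cuts → 4 fragments:
  1–95 → 95 bp
  96–220 → 125 bp
  221–241 → 21 bp
  242–249 → 8 bp
Sorted largest to smallest: 125, 95, 21, 8 bp.

125, 95, 21, 8 bp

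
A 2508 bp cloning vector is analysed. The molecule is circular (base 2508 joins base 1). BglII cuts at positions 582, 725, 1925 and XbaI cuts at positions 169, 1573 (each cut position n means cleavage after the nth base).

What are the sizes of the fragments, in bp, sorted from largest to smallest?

848, 752, 413, 352, 143 bp

Combined cut positions (sorted): 169, 582, 725, 1573, 1925.
Circular molecule, 5 cuts → 5 fragments:
  582 − 169 = 413 bp
  725 − 582 = 143 bp
  1573 − 725 = 848 bp
  1925 − 1573 = 352 bp
  wrap: 2508 − 1925 + 169 = 752 bp
Sorted largest to smallest: 848, 752, 413, 352, 143 bp.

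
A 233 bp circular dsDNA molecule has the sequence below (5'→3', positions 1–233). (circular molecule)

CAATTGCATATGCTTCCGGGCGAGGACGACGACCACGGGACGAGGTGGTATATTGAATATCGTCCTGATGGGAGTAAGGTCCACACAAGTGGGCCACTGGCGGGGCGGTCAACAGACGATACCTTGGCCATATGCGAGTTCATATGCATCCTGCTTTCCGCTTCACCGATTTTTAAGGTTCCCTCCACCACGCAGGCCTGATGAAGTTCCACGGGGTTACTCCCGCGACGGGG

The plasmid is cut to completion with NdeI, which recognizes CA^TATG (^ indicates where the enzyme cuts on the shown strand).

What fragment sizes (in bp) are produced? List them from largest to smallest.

NdeI sites (CATATG) start at positions 7, 129, 141.
NdeI cuts after base 2 of each site, so after positions 8, 130, 142.
Circular molecule, 3 cuts → 3 fragments:
  9–130 → 122 bp
  131–142 → 12 bp
  143–233 then 1–8 → 91 + 8 = 99 bp
Sorted largest to smallest: 122, 99, 12 bp.

122, 99, 12 bp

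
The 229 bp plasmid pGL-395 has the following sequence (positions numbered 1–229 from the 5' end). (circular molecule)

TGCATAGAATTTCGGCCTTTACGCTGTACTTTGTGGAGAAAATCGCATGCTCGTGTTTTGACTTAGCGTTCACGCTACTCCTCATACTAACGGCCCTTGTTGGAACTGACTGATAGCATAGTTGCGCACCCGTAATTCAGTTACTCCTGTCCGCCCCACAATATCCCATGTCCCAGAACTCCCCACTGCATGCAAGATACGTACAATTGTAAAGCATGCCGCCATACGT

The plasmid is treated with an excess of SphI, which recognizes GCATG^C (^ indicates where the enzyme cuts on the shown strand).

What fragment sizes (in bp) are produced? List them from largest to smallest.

SphI sites (GCATGC) start at positions 45, 188, 214.
SphI cuts after base 5 of each site (before the last base), so after positions 49, 192, 218.
Circular molecule, 3 cuts → 3 fragments:
  50–192 → 143 bp
  193–218 → 26 bp
  219–229 then 1–49 → 11 + 49 = 60 bp
Sorted largest to smallest: 143, 60, 26 bp.

143, 60, 26 bp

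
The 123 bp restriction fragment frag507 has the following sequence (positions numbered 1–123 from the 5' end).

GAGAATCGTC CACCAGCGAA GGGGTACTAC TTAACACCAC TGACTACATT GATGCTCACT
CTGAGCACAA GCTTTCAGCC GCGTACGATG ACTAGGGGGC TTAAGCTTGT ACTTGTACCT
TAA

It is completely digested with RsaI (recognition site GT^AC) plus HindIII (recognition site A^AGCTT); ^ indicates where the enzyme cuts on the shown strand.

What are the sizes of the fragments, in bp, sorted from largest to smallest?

RsaI sites (GTAC) start at positions 24, 83, 109, 115.
RsaI cuts after base 2 of each site, so after positions 25, 84, 110, 116.
HindIII sites (AAGCTT) start at positions 69, 103.
HindIII cuts after the first base of each site, so after positions 69, 103.
Combined cut positions: 25, 69, 84, 103, 110, 116.
Linear molecule, 6 cuts → 7 fragments:
  1–25 → 25 bp
  26–69 → 44 bp
  70–84 → 15 bp
  85–103 → 19 bp
  104–110 → 7 bp
  111–116 → 6 bp
  117–123 → 7 bp
Sorted largest to smallest: 44, 25, 19, 15, 7, 7, 6 bp.

44, 25, 19, 15, 7, 7, 6 bp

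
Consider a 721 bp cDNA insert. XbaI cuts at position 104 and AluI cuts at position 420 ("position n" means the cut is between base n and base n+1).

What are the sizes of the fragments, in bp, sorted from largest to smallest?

Combined cut positions (sorted): 104, 420.
Linear molecule, 2 cuts → 3 fragments:
  104 − 0 = 104 bp
  420 − 104 = 316 bp
  721 − 420 = 301 bp
Sorted largest to smallest: 316, 301, 104 bp.

316, 301, 104 bp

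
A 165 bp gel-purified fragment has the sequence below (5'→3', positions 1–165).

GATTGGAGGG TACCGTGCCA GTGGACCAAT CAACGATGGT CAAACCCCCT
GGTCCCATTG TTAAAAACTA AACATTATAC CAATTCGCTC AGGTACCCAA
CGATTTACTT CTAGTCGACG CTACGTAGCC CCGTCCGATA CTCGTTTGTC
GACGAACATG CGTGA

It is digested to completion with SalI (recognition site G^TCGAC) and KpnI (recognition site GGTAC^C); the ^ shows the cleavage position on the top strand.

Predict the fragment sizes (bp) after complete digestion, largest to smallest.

SalI sites (GTCGAC) start at positions 114, 148.
SalI cuts after the first base of each site, so after positions 114, 148.
KpnI sites (GGTACC) start at positions 9, 92.
KpnI cuts after base 5 of each site (before the last base), so after positions 13, 96.
Combined cut positions: 13, 96, 114, 148.
Linear molecule, 4 cuts → 5 fragments:
  1–13 → 13 bp
  14–96 → 83 bp
  97–114 → 18 bp
  115–148 → 34 bp
  149–165 → 17 bp
Sorted largest to smallest: 83, 34, 18, 17, 13 bp.

83, 34, 18, 17, 13 bp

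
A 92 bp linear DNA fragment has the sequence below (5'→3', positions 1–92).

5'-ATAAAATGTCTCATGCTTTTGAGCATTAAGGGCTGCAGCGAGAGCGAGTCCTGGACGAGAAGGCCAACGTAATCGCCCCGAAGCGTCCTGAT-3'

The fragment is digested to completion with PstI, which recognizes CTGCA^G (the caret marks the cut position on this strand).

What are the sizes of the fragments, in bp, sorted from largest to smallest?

55, 37 bp

The PstI site (CTGCAG) starts at position 33.
PstI cuts after base 5 of each site (before the last base), so after position 37.
Linear molecule, 1 cut → 2 fragments:
  1–37 → 37 bp
  38–92 → 55 bp
Sorted largest to smallest: 55, 37 bp.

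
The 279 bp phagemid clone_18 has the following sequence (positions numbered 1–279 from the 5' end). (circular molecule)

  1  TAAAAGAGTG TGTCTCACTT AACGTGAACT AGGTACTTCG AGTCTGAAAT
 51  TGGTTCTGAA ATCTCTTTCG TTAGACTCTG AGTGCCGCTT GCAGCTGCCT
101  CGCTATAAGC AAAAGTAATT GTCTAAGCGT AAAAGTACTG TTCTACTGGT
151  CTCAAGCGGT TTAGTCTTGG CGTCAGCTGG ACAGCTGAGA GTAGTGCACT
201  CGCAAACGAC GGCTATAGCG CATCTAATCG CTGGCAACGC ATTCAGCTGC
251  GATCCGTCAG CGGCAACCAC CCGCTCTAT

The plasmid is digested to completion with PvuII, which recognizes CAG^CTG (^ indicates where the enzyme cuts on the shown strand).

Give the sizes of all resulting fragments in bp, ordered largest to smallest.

127, 82, 62, 8 bp

PvuII sites (CAGCTG) start at positions 92, 174, 182, 244.
PvuII cuts after base 3 of each site, so after positions 94, 176, 184, 246.
Circular molecule, 4 cuts → 4 fragments:
  95–176 → 82 bp
  177–184 → 8 bp
  185–246 → 62 bp
  247–279 then 1–94 → 33 + 94 = 127 bp
Sorted largest to smallest: 127, 82, 62, 8 bp.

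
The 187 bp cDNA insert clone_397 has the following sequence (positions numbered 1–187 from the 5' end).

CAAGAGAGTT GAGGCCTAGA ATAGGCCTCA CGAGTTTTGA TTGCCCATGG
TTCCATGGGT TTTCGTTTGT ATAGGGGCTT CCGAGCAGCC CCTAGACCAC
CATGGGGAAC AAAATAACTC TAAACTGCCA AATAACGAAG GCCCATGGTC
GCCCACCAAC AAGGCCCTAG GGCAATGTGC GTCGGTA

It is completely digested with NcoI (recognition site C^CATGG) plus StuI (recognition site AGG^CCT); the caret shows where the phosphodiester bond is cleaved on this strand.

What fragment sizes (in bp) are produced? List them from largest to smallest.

NcoI sites (CCATGG) start at positions 45, 53, 100, 143.
NcoI cuts after the first base of each site, so after positions 45, 53, 100, 143.
StuI sites (AGGCCT) start at positions 12, 23.
StuI cuts after base 3 of each site, so after positions 14, 25.
Combined cut positions: 14, 25, 45, 53, 100, 143.
Linear molecule, 6 cuts → 7 fragments:
  1–14 → 14 bp
  15–25 → 11 bp
  26–45 → 20 bp
  46–53 → 8 bp
  54–100 → 47 bp
  101–143 → 43 bp
  144–187 → 44 bp
Sorted largest to smallest: 47, 44, 43, 20, 14, 11, 8 bp.

47, 44, 43, 20, 14, 11, 8 bp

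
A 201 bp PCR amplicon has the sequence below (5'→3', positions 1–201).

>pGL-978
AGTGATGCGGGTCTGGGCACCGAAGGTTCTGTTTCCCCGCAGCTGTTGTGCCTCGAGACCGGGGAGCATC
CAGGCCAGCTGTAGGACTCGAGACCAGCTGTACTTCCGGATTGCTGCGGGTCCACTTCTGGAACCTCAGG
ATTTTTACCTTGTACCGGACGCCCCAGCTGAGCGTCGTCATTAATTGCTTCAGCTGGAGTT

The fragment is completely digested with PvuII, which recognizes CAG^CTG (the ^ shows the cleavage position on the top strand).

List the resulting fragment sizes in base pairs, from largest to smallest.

PvuII sites (CAGCTG) start at positions 40, 76, 95, 165, 191.
PvuII cuts after base 3 of each site, so after positions 42, 78, 97, 167, 193.
Linear molecule, 5 cuts → 6 fragments:
  1–42 → 42 bp
  43–78 → 36 bp
  79–97 → 19 bp
  98–167 → 70 bp
  168–193 → 26 bp
  194–201 → 8 bp
Sorted largest to smallest: 70, 42, 36, 26, 19, 8 bp.

70, 42, 36, 26, 19, 8 bp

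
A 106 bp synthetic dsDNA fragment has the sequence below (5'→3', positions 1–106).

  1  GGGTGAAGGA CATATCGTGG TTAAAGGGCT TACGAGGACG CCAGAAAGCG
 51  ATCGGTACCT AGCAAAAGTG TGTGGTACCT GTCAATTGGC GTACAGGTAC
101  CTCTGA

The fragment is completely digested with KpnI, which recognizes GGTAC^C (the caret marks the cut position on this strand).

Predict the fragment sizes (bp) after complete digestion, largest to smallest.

KpnI sites (GGTACC) start at positions 54, 74, 96.
KpnI cuts after base 5 of each site (before the last base), so after positions 58, 78, 100.
Linear molecule, 3 cuts → 4 fragments:
  1–58 → 58 bp
  59–78 → 20 bp
  79–100 → 22 bp
  101–106 → 6 bp
Sorted largest to smallest: 58, 22, 20, 6 bp.

58, 22, 20, 6 bp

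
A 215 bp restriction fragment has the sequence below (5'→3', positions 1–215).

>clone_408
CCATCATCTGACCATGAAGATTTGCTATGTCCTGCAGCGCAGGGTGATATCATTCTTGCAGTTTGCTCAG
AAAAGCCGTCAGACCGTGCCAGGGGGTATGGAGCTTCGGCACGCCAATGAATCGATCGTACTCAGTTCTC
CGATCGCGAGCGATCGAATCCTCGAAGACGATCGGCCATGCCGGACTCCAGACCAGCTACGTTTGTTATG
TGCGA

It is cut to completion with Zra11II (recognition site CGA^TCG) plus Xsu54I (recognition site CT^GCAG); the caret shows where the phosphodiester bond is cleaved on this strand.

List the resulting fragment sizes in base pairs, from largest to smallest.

92, 44, 33, 18, 18, 10 bp

Zra11II sites (CGATCG) start at positions 123, 141, 151, 169.
Zra11II cuts after base 3 of each site, so after positions 125, 143, 153, 171.
The Xsu54I site (CTGCAG) starts at position 32.
Xsu54I cuts after base 2 of each site, so after position 33.
Combined cut positions: 33, 125, 143, 153, 171.
Linear molecule, 5 cuts → 6 fragments:
  1–33 → 33 bp
  34–125 → 92 bp
  126–143 → 18 bp
  144–153 → 10 bp
  154–171 → 18 bp
  172–215 → 44 bp
Sorted largest to smallest: 92, 44, 33, 18, 18, 10 bp.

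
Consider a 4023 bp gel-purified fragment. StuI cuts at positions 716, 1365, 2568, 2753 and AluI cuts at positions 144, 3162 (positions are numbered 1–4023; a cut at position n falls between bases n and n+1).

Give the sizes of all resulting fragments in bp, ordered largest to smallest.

Combined cut positions (sorted): 144, 716, 1365, 2568, 2753, 3162.
Linear molecule, 6 cuts → 7 fragments:
  144 − 0 = 144 bp
  716 − 144 = 572 bp
  1365 − 716 = 649 bp
  2568 − 1365 = 1203 bp
  2753 − 2568 = 185 bp
  3162 − 2753 = 409 bp
  4023 − 3162 = 861 bp
Sorted largest to smallest: 1203, 861, 649, 572, 409, 185, 144 bp.

1203, 861, 649, 572, 409, 185, 144 bp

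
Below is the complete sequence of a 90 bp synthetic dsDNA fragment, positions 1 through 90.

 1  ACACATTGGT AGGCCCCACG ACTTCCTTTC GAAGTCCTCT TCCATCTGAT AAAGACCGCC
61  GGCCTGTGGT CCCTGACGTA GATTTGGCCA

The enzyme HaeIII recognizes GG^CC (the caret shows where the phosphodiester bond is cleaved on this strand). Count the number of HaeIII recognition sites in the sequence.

3

GGCC occurs starting at positions 12, 61, 86.
HaeIII cuts at 3 sites.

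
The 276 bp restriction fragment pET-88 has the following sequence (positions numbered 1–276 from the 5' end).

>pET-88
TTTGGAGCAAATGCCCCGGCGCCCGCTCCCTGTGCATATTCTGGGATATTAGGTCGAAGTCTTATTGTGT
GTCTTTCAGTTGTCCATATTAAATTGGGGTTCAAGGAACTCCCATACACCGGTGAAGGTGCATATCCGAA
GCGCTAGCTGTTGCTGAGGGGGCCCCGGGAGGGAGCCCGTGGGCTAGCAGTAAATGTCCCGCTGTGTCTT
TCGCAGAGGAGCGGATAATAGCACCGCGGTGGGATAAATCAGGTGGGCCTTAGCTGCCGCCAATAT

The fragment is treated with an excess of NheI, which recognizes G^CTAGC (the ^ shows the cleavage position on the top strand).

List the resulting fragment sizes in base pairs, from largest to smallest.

143, 93, 40 bp

NheI sites (GCTAGC) start at positions 143, 183.
NheI cuts after the first base of each site, so after positions 143, 183.
Linear molecule, 2 cuts → 3 fragments:
  1–143 → 143 bp
  144–183 → 40 bp
  184–276 → 93 bp
Sorted largest to smallest: 143, 93, 40 bp.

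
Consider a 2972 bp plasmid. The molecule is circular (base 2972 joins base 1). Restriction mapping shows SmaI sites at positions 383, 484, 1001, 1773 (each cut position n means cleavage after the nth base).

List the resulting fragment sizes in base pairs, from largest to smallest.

1582, 772, 517, 101 bp

Circular molecule, 4 cuts → 4 fragments:
  484 − 383 = 101 bp
  1001 − 484 = 517 bp
  1773 − 1001 = 772 bp
  wrap: 2972 − 1773 + 383 = 1582 bp
Sorted largest to smallest: 1582, 772, 517, 101 bp.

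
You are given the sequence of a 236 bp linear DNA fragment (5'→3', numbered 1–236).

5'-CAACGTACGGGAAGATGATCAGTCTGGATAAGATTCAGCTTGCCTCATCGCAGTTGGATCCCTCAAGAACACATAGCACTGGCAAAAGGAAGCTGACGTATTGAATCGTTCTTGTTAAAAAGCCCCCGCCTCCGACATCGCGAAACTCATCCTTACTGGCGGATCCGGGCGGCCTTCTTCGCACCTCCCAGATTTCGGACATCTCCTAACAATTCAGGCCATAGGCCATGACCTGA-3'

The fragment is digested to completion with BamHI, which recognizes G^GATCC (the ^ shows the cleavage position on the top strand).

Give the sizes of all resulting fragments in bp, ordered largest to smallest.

105, 75, 56 bp

BamHI sites (GGATCC) start at positions 56, 161.
BamHI cuts after the first base of each site, so after positions 56, 161.
Linear molecule, 2 cuts → 3 fragments:
  1–56 → 56 bp
  57–161 → 105 bp
  162–236 → 75 bp
Sorted largest to smallest: 105, 75, 56 bp.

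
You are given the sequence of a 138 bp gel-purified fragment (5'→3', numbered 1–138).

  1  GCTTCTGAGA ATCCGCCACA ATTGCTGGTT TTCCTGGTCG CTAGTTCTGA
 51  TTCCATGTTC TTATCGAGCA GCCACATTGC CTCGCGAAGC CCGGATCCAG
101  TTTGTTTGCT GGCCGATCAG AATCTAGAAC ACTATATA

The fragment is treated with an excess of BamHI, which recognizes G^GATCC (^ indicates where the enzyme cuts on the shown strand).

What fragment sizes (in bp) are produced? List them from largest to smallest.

93, 45 bp

The BamHI site (GGATCC) starts at position 93.
BamHI cuts after the first base of each site, so after position 93.
Linear molecule, 1 cut → 2 fragments:
  1–93 → 93 bp
  94–138 → 45 bp
Sorted largest to smallest: 93, 45 bp.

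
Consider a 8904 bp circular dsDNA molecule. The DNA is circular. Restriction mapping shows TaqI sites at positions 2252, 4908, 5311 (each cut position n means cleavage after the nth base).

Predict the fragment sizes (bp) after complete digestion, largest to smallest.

5845, 2656, 403 bp

Circular molecule, 3 cuts → 3 fragments:
  4908 − 2252 = 2656 bp
  5311 − 4908 = 403 bp
  wrap: 8904 − 5311 + 2252 = 5845 bp
Sorted largest to smallest: 5845, 2656, 403 bp.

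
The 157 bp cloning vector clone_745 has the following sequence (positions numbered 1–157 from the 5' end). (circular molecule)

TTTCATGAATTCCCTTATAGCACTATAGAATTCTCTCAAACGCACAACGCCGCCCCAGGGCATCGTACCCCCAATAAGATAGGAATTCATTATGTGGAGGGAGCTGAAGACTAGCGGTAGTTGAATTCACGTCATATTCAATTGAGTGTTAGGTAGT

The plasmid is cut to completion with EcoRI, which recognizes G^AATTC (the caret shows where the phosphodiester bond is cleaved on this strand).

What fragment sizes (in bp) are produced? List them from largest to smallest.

55, 41, 40, 21 bp

EcoRI sites (GAATTC) start at positions 7, 28, 83, 123.
EcoRI cuts after the first base of each site, so after positions 7, 28, 83, 123.
Circular molecule, 4 cuts → 4 fragments:
  8–28 → 21 bp
  29–83 → 55 bp
  84–123 → 40 bp
  124–157 then 1–7 → 34 + 7 = 41 bp
Sorted largest to smallest: 55, 41, 40, 21 bp.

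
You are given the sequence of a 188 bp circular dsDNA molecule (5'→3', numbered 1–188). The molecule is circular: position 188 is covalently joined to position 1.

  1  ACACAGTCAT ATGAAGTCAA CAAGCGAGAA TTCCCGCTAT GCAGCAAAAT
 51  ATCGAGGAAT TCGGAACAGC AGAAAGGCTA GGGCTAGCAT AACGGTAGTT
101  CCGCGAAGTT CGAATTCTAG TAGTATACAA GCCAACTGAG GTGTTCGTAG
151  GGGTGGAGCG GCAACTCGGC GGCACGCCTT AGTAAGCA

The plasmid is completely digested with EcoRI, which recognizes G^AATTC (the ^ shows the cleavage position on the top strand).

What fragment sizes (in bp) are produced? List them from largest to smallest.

EcoRI sites (GAATTC) start at positions 28, 57, 112.
EcoRI cuts after the first base of each site, so after positions 28, 57, 112.
Circular molecule, 3 cuts → 3 fragments:
  29–57 → 29 bp
  58–112 → 55 bp
  113–188 then 1–28 → 76 + 28 = 104 bp
Sorted largest to smallest: 104, 55, 29 bp.

104, 55, 29 bp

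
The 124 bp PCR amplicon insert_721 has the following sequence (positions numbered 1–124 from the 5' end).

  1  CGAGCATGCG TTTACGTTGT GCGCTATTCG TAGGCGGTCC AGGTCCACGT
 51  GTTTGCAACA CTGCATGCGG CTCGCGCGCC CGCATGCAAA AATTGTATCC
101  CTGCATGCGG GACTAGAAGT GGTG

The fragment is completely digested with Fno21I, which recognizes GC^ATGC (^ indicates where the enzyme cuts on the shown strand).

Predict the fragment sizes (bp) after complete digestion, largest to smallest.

Fno21I sites (GCATGC) start at positions 4, 63, 82, 103.
Fno21I cuts after base 2 of each site, so after positions 5, 64, 83, 104.
Linear molecule, 4 cuts → 5 fragments:
  1–5 → 5 bp
  6–64 → 59 bp
  65–83 → 19 bp
  84–104 → 21 bp
  105–124 → 20 bp
Sorted largest to smallest: 59, 21, 20, 19, 5 bp.

59, 21, 20, 19, 5 bp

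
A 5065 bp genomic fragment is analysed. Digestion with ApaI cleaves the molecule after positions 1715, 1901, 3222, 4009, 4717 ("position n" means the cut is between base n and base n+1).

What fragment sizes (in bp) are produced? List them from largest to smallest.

Linear molecule, 5 cuts → 6 fragments:
  1715 − 0 = 1715 bp
  1901 − 1715 = 186 bp
  3222 − 1901 = 1321 bp
  4009 − 3222 = 787 bp
  4717 − 4009 = 708 bp
  5065 − 4717 = 348 bp
Sorted largest to smallest: 1715, 1321, 787, 708, 348, 186 bp.

1715, 1321, 787, 708, 348, 186 bp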